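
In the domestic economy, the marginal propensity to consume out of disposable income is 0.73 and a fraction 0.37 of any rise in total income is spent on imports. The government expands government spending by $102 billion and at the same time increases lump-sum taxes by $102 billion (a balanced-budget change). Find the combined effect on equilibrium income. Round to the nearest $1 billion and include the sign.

+$43 billion

Expenditure multiplier = 1/(1 − c + m) = 1/(1 − 0.73 + 0.37) = 1/0.64 ≈ 1.563.
ΔG contributes k·ΔG = (+$102 billion) / 0.64 ≈ +$159.4 billion.
ΔT of +$102 billion changes first-round spending by −c·ΔT = −$74.46 billion, contributing k·(−c·ΔT) = (−$74.46 billion) / 0.64 ≈ −$116.3 billion.
Net ΔY = k(ΔG − c·ΔT) = (+$27.54 billion) / 0.64 ≈ +$43 billion.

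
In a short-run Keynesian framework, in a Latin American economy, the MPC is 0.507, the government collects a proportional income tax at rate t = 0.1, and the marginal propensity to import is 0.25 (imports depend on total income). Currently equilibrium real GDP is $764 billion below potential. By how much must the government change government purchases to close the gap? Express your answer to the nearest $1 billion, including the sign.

Spending multiplier = 1/(1 − c(1−t) + m) = 1/(1 − 0.507×0.9 + 0.25) = 1/0.7937 ≈ 1.26.
Need ΔY = +$764 billion, so ΔG = ΔY/k = (+$764 billion) × 0.7937 ≈ +$606 billion.
The government should increase government purchases by $606 billion.

+$606 billion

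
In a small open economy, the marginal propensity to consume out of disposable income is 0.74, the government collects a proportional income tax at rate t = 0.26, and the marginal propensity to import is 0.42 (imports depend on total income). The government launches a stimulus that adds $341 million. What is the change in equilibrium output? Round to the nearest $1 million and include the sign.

Government-spending multiplier = 1/(1 − c(1−t) + m) = 1/(1 − 0.74×0.74 + 0.42) = 1/0.8724 ≈ 1.146.
ΔY = k × ΔG = (+$341 million) / 0.8724 ≈ +$391 million.

+$391 million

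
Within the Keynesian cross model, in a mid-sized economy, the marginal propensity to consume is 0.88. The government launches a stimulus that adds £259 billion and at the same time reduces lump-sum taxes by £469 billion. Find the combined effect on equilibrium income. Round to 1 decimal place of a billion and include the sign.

Expenditure multiplier = 1/(1 − MPC) = 1/(1 − 0.88) = 1/0.12 ≈ 8.333.
ΔG contributes k·ΔG = (+£259 billion) / 0.12 ≈ +£2,158.3 billion.
ΔT of −£469 billion changes first-round spending by −c·ΔT = +£412.72 billion, contributing k·(−c·ΔT) = (+£412.72 billion) / 0.12 ≈ +£3,439.3 billion.
Net ΔY = k(ΔG − c·ΔT) = (+£671.72 billion) / 0.12 ≈ +£5,597.7 billion.

+£5,597.7 billion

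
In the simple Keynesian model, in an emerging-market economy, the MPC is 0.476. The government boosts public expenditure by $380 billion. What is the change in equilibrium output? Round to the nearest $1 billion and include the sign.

Government-spending multiplier = 1/(1 − MPC) = 1/(1 − 0.476) = 1/0.524 ≈ 1.908.
ΔY = k × ΔG = (+$380 billion) / 0.524 ≈ +$725 billion.

+$725 billion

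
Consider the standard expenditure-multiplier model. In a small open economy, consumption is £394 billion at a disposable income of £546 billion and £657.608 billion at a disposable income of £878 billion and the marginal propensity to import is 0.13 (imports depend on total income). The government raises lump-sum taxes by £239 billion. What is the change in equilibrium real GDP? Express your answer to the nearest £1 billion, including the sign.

MPC = ΔC/ΔYd = (657.608 − 394)/(878 − 546) = 263.608/332 = 0.794.
A lump-sum tax change of +£239 billion shifts disposable income by −£239 billion; first-round consumption changes by −c × ΔT = −0.794 × (+£239 billion) = −£189.766 billion.
Expenditure multiplier = 1/(1 − c + m) = 1/(1 − 0.794 + 0.13) = 1/0.336 ≈ 2.976.
The tax multiplier is −c × k ≈ −2.363, so ΔY = k × (−c·ΔT) = (−£189.766 billion) / 0.336 ≈ −£565 billion.

−£565 billion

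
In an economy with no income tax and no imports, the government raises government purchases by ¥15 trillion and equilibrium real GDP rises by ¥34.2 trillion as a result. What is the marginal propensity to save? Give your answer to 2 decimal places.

0.44

Implied spending multiplier k = ΔY/ΔG = 34.2/15 = 2.28.
Since k = 1/(1 − MPC), MPC = 1 − 1/k = 1 − ΔG/ΔY = 1 − 15/34.2 ≈ 0.56.
MPS = 1 − MPC = 0.44.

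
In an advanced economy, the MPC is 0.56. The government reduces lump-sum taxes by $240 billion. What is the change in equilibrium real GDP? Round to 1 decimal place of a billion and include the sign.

A lump-sum tax change of −$240 billion shifts disposable income by +$240 billion; first-round consumption changes by −c × ΔT = −0.56 × (−$240 billion) = +$134.4 billion.
Expenditure multiplier = 1/(1 − MPC) = 1/(1 − 0.56) = 1/0.44 ≈ 2.273.
The tax multiplier is −c × k ≈ −1.273, so ΔY = k × (−c·ΔT) = (+$134.4 billion) / 0.44 ≈ +$305.5 billion.

+$305.5 billion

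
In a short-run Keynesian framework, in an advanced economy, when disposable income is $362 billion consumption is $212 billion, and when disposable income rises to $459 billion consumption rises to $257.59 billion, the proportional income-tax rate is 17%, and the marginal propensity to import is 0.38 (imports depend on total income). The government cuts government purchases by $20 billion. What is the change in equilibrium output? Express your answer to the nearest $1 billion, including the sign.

−$20 billion

MPC = ΔC/ΔYd = (257.59 − 212)/(459 − 362) = 45.59/97 = 0.47.
Expenditure multiplier = 1/(1 − c(1−t) + m) = 1/(1 − 0.47×0.83 + 0.38) = 1/0.9899 ≈ 1.01.
ΔY = k × ΔG = (−$20 billion) / 0.9899 ≈ −$20 billion.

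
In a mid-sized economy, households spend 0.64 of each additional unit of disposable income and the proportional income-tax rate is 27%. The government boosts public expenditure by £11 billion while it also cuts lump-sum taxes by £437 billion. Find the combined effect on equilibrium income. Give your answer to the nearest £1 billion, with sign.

Expenditure multiplier = 1/(1 − c(1−t)) = 1/(1 − 0.64×0.73) = 1/0.5328 ≈ 1.877.
ΔG contributes k·ΔG = (+£11 billion) / 0.5328 ≈ +£20.6 billion.
ΔT of −£437 billion changes first-round spending by −c·ΔT = +£279.68 billion, contributing k·(−c·ΔT) = (+£279.68 billion) / 0.5328 ≈ +£524.9 billion.
Net ΔY = k(ΔG − c·ΔT) = (+£290.68 billion) / 0.5328 ≈ +£546 billion.

+£546 billion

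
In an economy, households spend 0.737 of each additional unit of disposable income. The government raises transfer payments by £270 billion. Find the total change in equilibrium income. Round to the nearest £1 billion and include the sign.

The transfer change shifts disposable income by +£270 billion, so first-round consumption changes by c·ΔTR = 0.737 × (+£270 billion) = +£198.99 billion.
Expenditure multiplier = 1/(1 − MPC) = 1/(1 − 0.737) = 1/0.263 ≈ 3.802.
The transfer multiplier is c × k ≈ 2.802, so ΔY = k × (c·ΔTR) = (+£198.99 billion) / 0.263 ≈ +£757 billion.

+£757 billion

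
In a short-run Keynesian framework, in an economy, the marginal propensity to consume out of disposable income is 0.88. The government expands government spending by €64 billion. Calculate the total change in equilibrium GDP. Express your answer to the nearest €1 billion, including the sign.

Expenditure multiplier = 1/(1 − MPC) = 1/(1 − 0.88) = 1/0.12 ≈ 8.333.
ΔY = k × ΔG = (+€64 billion) / 0.12 ≈ +€533 billion.

+€533 billion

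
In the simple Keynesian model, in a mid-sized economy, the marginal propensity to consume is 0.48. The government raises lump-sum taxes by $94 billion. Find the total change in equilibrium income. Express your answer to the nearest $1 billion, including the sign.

A lump-sum tax change of +$94 billion shifts disposable income by −$94 billion; first-round consumption changes by −c × ΔT = −0.48 × (+$94 billion) = −$45.12 billion.
Expenditure multiplier = 1/(1 − MPC) = 1/(1 − 0.48) = 1/0.52 ≈ 1.923.
The tax multiplier is −c × k ≈ −0.923, so ΔY = k × (−c·ΔT) = (−$45.12 billion) / 0.52 ≈ −$87 billion.

−$87 billion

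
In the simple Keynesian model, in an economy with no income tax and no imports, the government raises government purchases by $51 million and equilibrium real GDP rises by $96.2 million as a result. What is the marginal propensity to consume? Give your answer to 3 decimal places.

Implied spending multiplier k = ΔY/ΔG = 96.2/51 ≈ 1.8863.
Since k = 1/(1 − MPC), MPC = 1 − 1/k = 1 − ΔG/ΔY = 1 − 51/96.2 ≈ 0.470.

0.470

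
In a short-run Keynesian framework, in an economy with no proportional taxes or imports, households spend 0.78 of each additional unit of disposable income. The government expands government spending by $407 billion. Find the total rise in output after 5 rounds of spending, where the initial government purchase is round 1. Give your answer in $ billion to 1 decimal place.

Round 1 adds ΔG = $407 billion; each later round is MPC = 0.78 times the previous.
After 5 rounds: 407 + 317.46 + 247.6188 + 193.142664 + 150.65127792 = ΔG·(1 − c^5)/(1 − c) = 407 × (1 − 0.2887174368)/0.22 ≈ $1,315.9 billion.

$1,315.9 billion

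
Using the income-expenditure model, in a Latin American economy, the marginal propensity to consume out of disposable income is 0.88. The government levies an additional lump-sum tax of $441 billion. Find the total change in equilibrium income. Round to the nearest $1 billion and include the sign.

A lump-sum tax change of +$441 billion shifts disposable income by −$441 billion; first-round consumption changes by −c × ΔT = −0.88 × (+$441 billion) = −$388.08 billion.
Expenditure multiplier = 1/(1 − MPC) = 1/(1 − 0.88) = 1/0.12 ≈ 8.333.
The tax multiplier is −c × k ≈ −7.333, so ΔY = k × (−c·ΔT) = (−$388.08 billion) / 0.12 = −$3,234 billion.

−$3,234 billion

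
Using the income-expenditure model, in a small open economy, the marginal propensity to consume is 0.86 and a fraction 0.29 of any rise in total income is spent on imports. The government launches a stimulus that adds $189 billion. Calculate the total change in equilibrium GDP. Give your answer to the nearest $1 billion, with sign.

+$440 billion

Government-spending multiplier = 1/(1 − c + m) = 1/(1 − 0.86 + 0.29) = 1/0.43 ≈ 2.326.
ΔY = k × ΔG = (+$189 billion) / 0.43 ≈ +$440 billion.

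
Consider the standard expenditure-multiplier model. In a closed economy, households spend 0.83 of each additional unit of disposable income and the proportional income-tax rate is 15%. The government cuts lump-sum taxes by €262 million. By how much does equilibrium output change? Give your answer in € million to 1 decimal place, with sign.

+€738.4 million

A lump-sum tax change of −€262 million shifts disposable income by +€262 million; first-round consumption changes by −c × ΔT = −0.83 × (−€262 million) = +€217.46 million.
Expenditure multiplier = 1/(1 − c(1−t)) = 1/(1 − 0.83×0.85) = 1/0.2945 ≈ 3.396.
The tax multiplier is −c × k ≈ −2.818, so ΔY = k × (−c·ΔT) = (+€217.46 million) / 0.2945 ≈ +€738.4 million.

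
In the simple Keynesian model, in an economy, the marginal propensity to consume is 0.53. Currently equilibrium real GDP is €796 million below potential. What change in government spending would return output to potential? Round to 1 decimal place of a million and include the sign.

+€374.1 million

Spending multiplier = 1/(1 − MPC) = 1/(1 − 0.53) = 1/0.47 ≈ 2.128.
Need ΔY = +€796 million, so ΔG = ΔY/k = (+€796 million) × 0.47 ≈ +€374.1 million.
The government should increase government spending by €374.1 million.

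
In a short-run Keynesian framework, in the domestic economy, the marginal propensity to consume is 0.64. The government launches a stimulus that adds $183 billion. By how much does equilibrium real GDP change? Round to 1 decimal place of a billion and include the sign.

+$508.3 billion

Expenditure multiplier = 1/(1 − MPC) = 1/(1 − 0.64) = 1/0.36 ≈ 2.778.
ΔY = k × ΔG = (+$183 billion) / 0.36 ≈ +$508.3 billion.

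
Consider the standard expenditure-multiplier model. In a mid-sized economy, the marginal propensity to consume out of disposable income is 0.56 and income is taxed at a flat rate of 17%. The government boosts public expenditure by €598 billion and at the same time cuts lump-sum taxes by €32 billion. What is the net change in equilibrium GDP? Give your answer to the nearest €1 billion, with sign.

Expenditure multiplier = 1/(1 − c(1−t)) = 1/(1 − 0.56×0.83) = 1/0.5352 ≈ 1.868.
ΔG contributes k·ΔG = (+€598 billion) / 0.5352 ≈ +€1,117.3 billion.
ΔT of −€32 billion changes first-round spending by −c·ΔT = +€17.92 billion, contributing k·(−c·ΔT) = (+€17.92 billion) / 0.5352 ≈ +€33.5 billion.
Net ΔY = k(ΔG − c·ΔT) = (+€615.92 billion) / 0.5352 ≈ +€1,151 billion.

+€1,151 billion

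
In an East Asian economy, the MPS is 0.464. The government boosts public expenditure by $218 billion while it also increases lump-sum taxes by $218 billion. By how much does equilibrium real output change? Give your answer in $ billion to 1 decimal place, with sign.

MPC = 1 − MPS = 1 − 0.464 = 0.536.
Expenditure multiplier = 1/(1 − MPC) = 1/(1 − 0.536) = 1/0.464 ≈ 2.155.
ΔG contributes k·ΔG = (+$218 billion) / 0.464 ≈ +$469.8 billion.
ΔT of +$218 billion changes first-round spending by −c·ΔT = −$116.848 billion, contributing k·(−c·ΔT) = (−$116.848 billion) / 0.464 ≈ −$251.8 billion.
With ΔG = ΔT and no other leakages, the balanced-budget multiplier is 1, so ΔY = ΔG = +$218 billion.

+$218.0 billion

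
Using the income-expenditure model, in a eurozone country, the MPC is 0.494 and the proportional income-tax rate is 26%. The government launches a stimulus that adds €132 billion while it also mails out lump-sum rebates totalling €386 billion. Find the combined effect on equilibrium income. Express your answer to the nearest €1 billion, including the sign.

Expenditure multiplier = 1/(1 − c(1−t)) = 1/(1 − 0.494×0.74) = 1/0.63444 ≈ 1.576.
ΔG contributes k·ΔG = (+€132 billion) / 0.63444 ≈ +€208.1 billion.
ΔT of −€386 billion changes first-round spending by −c·ΔT = +€190.684 billion, contributing k·(−c·ΔT) = (+€190.684 billion) / 0.63444 ≈ +€300.6 billion.
Net ΔY = k(ΔG − c·ΔT) = (+€322.684 billion) / 0.63444 ≈ +€509 billion.

+€509 billion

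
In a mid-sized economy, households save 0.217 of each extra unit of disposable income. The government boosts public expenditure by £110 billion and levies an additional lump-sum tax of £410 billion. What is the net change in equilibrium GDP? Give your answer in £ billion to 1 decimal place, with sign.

MPC = 1 − MPS = 1 − 0.217 = 0.783.
Expenditure multiplier = 1/(1 − MPC) = 1/(1 − 0.783) = 1/0.217 ≈ 4.608.
ΔG contributes k·ΔG = (+£110 billion) / 0.217 ≈ +£506.9 billion.
ΔT of +£410 billion changes first-round spending by −c·ΔT = −£321.03 billion, contributing k·(−c·ΔT) = (−£321.03 billion) / 0.217 ≈ −£1,479.4 billion.
Net ΔY = k(ΔG − c·ΔT) = (−£211.03 billion) / 0.217 ≈ −£972.5 billion.

−£972.5 billion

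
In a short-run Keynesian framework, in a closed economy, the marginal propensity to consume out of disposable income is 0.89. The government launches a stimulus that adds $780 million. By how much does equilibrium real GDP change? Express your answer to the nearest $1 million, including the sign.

+$7,091 million

Spending multiplier = 1/(1 − MPC) = 1/(1 − 0.89) = 1/0.11 ≈ 9.091.
ΔY = k × ΔG = (+$780 million) / 0.11 ≈ +$7,091 million.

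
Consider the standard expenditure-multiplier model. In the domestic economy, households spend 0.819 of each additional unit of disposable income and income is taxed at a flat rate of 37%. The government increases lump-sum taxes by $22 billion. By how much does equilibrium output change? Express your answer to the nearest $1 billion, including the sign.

A lump-sum tax change of +$22 billion shifts disposable income by −$22 billion; first-round consumption changes by −c × ΔT = −0.819 × (+$22 billion) = −$18.018 billion.
Expenditure multiplier = 1/(1 − c(1−t)) = 1/(1 − 0.819×0.63) = 1/0.48403 ≈ 2.066.
The tax multiplier is −c × k ≈ −1.692, so ΔY = k × (−c·ΔT) = (−$18.018 billion) / 0.48403 ≈ −$37 billion.

−$37 billion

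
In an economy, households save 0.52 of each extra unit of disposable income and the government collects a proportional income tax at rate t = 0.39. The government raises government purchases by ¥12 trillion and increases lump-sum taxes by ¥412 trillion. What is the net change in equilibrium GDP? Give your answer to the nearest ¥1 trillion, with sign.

−¥263 trillion

MPC = 1 − MPS = 1 − 0.52 = 0.48.
Expenditure multiplier = 1/(1 − c(1−t)) = 1/(1 − 0.48×0.61) = 1/0.7072 ≈ 1.414.
ΔG contributes k·ΔG = (+¥12 trillion) / 0.7072 ≈ +¥17 trillion.
ΔT of +¥412 trillion changes first-round spending by −c·ΔT = −¥197.76 trillion, contributing k·(−c·ΔT) = (−¥197.76 trillion) / 0.7072 ≈ −¥279.6 trillion.
Net ΔY = k(ΔG − c·ΔT) = (−¥185.76 trillion) / 0.7072 ≈ −¥263 trillion.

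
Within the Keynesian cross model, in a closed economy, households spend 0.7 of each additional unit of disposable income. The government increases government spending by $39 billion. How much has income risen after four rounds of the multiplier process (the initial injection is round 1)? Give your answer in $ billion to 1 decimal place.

$98.8 billion

Round 1 adds ΔG = $39 billion; each later round is MPC = 0.7 times the previous.
After 4 rounds: 39 + 27.3 + 19.11 + 13.377 = ΔG·(1 − c^4)/(1 − c) = 39 × (1 − 0.2401)/0.3 ≈ $98.8 billion.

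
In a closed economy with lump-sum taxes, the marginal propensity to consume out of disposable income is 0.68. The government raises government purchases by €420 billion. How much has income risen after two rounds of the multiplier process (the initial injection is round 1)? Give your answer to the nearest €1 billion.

€706 billion

Round 1 adds ΔG = €420 billion; each later round is MPC = 0.68 times the previous.
After 2 rounds: 420 + 285.6 = ΔG·(1 − c^2)/(1 − c) = 420 × (1 − 0.4624)/0.32 ≈ €706 billion.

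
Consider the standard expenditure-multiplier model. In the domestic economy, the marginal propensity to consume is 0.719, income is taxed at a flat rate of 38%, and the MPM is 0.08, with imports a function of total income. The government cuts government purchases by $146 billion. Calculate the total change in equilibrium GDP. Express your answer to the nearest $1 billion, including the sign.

Spending multiplier = 1/(1 − c(1−t) + m) = 1/(1 − 0.719×0.62 + 0.08) = 1/0.63422 ≈ 1.577.
ΔY = k × ΔG = (−$146 billion) / 0.63422 ≈ −$230 billion.

−$230 billion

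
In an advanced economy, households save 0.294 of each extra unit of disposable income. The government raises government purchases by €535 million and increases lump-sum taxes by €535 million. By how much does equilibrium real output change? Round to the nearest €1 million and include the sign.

+€535 million

MPC = 1 − MPS = 1 − 0.294 = 0.706.
Expenditure multiplier = 1/(1 − MPC) = 1/(1 − 0.706) = 1/0.294 ≈ 3.401.
ΔG contributes k·ΔG = (+€535 million) / 0.294 ≈ +€1,819.7 million.
ΔT of +€535 million changes first-round spending by −c·ΔT = −€377.71 million, contributing k·(−c·ΔT) = (−€377.71 million) / 0.294 ≈ −€1,284.7 million.
With ΔG = ΔT and no other leakages, the balanced-budget multiplier is 1, so ΔY = ΔG = +€535 million.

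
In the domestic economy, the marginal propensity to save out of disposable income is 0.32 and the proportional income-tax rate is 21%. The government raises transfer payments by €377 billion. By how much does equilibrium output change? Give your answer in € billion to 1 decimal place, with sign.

MPC = 1 − MPS = 1 − 0.32 = 0.68.
The transfer change shifts disposable income by +€377 billion, so first-round consumption changes by c·ΔTR = 0.68 × (+€377 billion) = +€256.36 billion.
Expenditure multiplier = 1/(1 − c(1−t)) = 1/(1 − 0.68×0.79) = 1/0.4628 ≈ 2.161.
The transfer multiplier is c × k ≈ 1.469, so ΔY = k × (c·ΔTR) = (+€256.36 billion) / 0.4628 ≈ +€553.9 billion.

+€553.9 billion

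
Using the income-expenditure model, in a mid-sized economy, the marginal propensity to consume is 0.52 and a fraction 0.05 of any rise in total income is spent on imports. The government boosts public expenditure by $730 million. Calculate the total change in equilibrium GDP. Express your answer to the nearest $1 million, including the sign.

Expenditure multiplier = 1/(1 − c + m) = 1/(1 − 0.52 + 0.05) = 1/0.53 ≈ 1.887.
ΔY = k × ΔG = (+$730 million) / 0.53 ≈ +$1,377 million.

+$1,377 million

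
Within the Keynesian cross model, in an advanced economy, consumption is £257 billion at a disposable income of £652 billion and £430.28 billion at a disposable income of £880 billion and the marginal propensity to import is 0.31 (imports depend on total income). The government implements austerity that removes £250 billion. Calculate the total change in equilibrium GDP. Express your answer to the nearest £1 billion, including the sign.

MPC = ΔC/ΔYd = (430.28 − 257)/(880 − 652) = 173.28/228 = 0.76.
Spending multiplier = 1/(1 − c + m) = 1/(1 − 0.76 + 0.31) = 1/0.55 ≈ 1.818.
ΔY = k × ΔG = (−£250 billion) / 0.55 ≈ −£455 billion.

−£455 billion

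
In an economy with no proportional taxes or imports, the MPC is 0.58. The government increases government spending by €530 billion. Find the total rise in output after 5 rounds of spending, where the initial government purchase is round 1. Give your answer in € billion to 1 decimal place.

€1,179.1 billion

Round 1 adds ΔG = €530 billion; each later round is MPC = 0.58 times the previous.
After 5 rounds: 530 + 307.4 + 178.292 + 103.40936 + 59.9774288 = ΔG·(1 − c^5)/(1 − c) = 530 × (1 − 0.0656356768)/0.42 ≈ €1,179.1 billion.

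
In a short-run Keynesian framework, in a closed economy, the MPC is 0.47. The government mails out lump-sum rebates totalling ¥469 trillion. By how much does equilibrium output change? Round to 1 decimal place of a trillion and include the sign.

A lump-sum tax change of −¥469 trillion shifts disposable income by +¥469 trillion; first-round consumption changes by −c × ΔT = −0.47 × (−¥469 trillion) = +¥220.43 trillion.
Expenditure multiplier = 1/(1 − MPC) = 1/(1 − 0.47) = 1/0.53 ≈ 1.887.
The tax multiplier is −c × k ≈ −0.887, so ΔY = k × (−c·ΔT) = (+¥220.43 trillion) / 0.53 ≈ +¥415.9 trillion.

+¥415.9 trillion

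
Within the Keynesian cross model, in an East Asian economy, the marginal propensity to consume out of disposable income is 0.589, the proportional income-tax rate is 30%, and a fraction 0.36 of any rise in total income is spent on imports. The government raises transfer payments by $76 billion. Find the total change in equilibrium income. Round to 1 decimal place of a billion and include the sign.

+$47.2 billion

The transfer change shifts disposable income by +$76 billion, so first-round consumption changes by c·ΔTR = 0.589 × (+$76 billion) = +$44.764 billion.
Expenditure multiplier = 1/(1 − c(1−t) + m) = 1/(1 − 0.589×0.7 + 0.36) = 1/0.9477 ≈ 1.055.
The transfer multiplier is c × k ≈ 0.622, so ΔY = k × (c·ΔTR) = (+$44.764 billion) / 0.9477 ≈ +$47.2 billion.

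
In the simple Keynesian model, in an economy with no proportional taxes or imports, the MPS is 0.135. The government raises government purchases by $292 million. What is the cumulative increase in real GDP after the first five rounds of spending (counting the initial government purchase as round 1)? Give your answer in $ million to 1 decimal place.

$1,115.5 million

MPC = 1 − MPS = 1 − 0.135 = 0.865.
Round 1 adds ΔG = $292 million; each later round is MPC = 0.865 times the previous.
After 5 rounds: 292 + 252.58 + 218.4817 + 188.9866705 + 163.4734699825 = ΔG·(1 − c^5)/(1 − c) = 292 × (1 − 0.484262162790625)/0.135 ≈ $1,115.5 million.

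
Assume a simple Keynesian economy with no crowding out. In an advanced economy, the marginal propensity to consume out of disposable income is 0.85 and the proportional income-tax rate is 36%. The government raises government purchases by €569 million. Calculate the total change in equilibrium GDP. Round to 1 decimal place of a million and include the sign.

Expenditure multiplier = 1/(1 − c(1−t)) = 1/(1 − 0.85×0.64) = 1/0.456 ≈ 2.193.
ΔY = k × ΔG = (+€569 million) / 0.456 ≈ +€1,247.8 million.

+€1,247.8 million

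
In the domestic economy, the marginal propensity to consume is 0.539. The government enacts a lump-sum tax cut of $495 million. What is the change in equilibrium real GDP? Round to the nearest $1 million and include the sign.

A lump-sum tax change of −$495 million shifts disposable income by +$495 million; first-round consumption changes by −c × ΔT = −0.539 × (−$495 million) = +$266.805 million.
Expenditure multiplier = 1/(1 − MPC) = 1/(1 − 0.539) = 1/0.461 ≈ 2.169.
The tax multiplier is −c × k ≈ −1.169, so ΔY = k × (−c·ΔT) = (+$266.805 million) / 0.461 ≈ +$579 million.

+$579 million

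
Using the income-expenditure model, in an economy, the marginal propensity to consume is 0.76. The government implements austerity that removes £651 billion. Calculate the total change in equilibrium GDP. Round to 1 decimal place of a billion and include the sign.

−£2,712.5 billion

Government-spending multiplier = 1/(1 − MPC) = 1/(1 − 0.76) = 1/0.24 ≈ 4.167.
ΔY = k × ΔG = (−£651 billion) / 0.24 = −£2,712.5 billion.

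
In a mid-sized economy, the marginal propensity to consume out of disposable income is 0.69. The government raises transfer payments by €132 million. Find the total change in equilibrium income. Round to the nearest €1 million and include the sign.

The transfer change shifts disposable income by +€132 million, so first-round consumption changes by c·ΔTR = 0.69 × (+€132 million) = +€91.08 million.
Expenditure multiplier = 1/(1 − MPC) = 1/(1 − 0.69) = 1/0.31 ≈ 3.226.
The transfer multiplier is c × k ≈ 2.226, so ΔY = k × (c·ΔTR) = (+€91.08 million) / 0.31 ≈ +€294 million.

+€294 million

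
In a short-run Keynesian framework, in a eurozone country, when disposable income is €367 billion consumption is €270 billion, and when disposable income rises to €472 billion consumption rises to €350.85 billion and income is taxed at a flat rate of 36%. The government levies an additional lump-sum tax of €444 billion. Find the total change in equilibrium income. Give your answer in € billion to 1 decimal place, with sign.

MPC = ΔC/ΔYd = (350.85 − 270)/(472 − 367) = 80.85/105 = 0.77.
A lump-sum tax change of +€444 billion shifts disposable income by −€444 billion; first-round consumption changes by −c × ΔT = −0.77 × (+€444 billion) = −€341.88 billion.
Expenditure multiplier = 1/(1 − c(1−t)) = 1/(1 − 0.77×0.64) = 1/0.5072 ≈ 1.972.
The tax multiplier is −c × k ≈ −1.518, so ΔY = k × (−c·ΔT) = (−€341.88 billion) / 0.5072 ≈ −€674.1 billion.

−€674.1 billion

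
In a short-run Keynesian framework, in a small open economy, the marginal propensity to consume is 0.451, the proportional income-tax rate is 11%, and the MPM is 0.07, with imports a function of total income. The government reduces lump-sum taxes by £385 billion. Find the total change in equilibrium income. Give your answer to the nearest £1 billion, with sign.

A lump-sum tax change of −£385 billion shifts disposable income by +£385 billion; first-round consumption changes by −c × ΔT = −0.451 × (−£385 billion) = +£173.635 billion.
Expenditure multiplier = 1/(1 − c(1−t) + m) = 1/(1 − 0.451×0.89 + 0.07) = 1/0.66861 ≈ 1.496.
The tax multiplier is −c × k ≈ −0.675, so ΔY = k × (−c·ΔT) = (+£173.635 billion) / 0.66861 ≈ +£260 billion.

+£260 billion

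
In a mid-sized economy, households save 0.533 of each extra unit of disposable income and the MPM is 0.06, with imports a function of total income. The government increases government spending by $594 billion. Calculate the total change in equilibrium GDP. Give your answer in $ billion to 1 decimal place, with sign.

+$1,001.7 billion

MPC = 1 − MPS = 1 − 0.533 = 0.467.
Spending multiplier = 1/(1 − c + m) = 1/(1 − 0.467 + 0.06) = 1/0.593 ≈ 1.686.
ΔY = k × ΔG = (+$594 billion) / 0.593 ≈ +$1,001.7 billion.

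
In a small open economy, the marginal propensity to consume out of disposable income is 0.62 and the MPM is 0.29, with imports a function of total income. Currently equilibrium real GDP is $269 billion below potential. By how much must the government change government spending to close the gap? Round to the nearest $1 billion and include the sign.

+$180 billion

Spending multiplier = 1/(1 − c + m) = 1/(1 − 0.62 + 0.29) = 1/0.67 ≈ 1.493.
Need ΔY = +$269 billion, so ΔG = ΔY/k = (+$269 billion) × 0.67 ≈ +$180 billion.
The government should increase government spending by $180 billion.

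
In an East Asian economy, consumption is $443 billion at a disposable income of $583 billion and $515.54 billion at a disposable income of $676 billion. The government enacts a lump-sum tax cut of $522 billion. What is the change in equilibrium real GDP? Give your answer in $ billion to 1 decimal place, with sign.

+$1,850.7 billion

MPC = ΔC/ΔYd = (515.54 − 443)/(676 − 583) = 72.54/93 = 0.78.
A lump-sum tax change of −$522 billion shifts disposable income by +$522 billion; first-round consumption changes by −c × ΔT = −0.78 × (−$522 billion) = +$407.16 billion.
Expenditure multiplier = 1/(1 − MPC) = 1/(1 − 0.78) = 1/0.22 ≈ 4.545.
The tax multiplier is −c × k ≈ −3.545, so ΔY = k × (−c·ΔT) = (+$407.16 billion) / 0.22 ≈ +$1,850.7 billion.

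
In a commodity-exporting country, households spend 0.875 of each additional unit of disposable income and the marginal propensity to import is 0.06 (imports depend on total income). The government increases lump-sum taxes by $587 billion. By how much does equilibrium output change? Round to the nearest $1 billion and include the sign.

−$2,776 billion

A lump-sum tax change of +$587 billion shifts disposable income by −$587 billion; first-round consumption changes by −c × ΔT = −0.875 × (+$587 billion) = −$513.625 billion.
Expenditure multiplier = 1/(1 − c + m) = 1/(1 − 0.875 + 0.06) = 1/0.185 ≈ 5.405.
The tax multiplier is −c × k ≈ −4.73, so ΔY = k × (−c·ΔT) = (−$513.625 billion) / 0.185 ≈ −$2,776 billion.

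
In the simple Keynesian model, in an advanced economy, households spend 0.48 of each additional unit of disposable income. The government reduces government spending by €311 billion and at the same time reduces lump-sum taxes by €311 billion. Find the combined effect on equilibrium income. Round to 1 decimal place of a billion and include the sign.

−€311.0 billion

Expenditure multiplier = 1/(1 − MPC) = 1/(1 − 0.48) = 1/0.52 ≈ 1.923.
ΔG contributes k·ΔG = (−€311 billion) / 0.52 ≈ −€598.1 billion.
ΔT of −€311 billion changes first-round spending by −c·ΔT = +€149.28 billion, contributing k·(−c·ΔT) = (+€149.28 billion) / 0.52 ≈ +€287.1 billion.
With ΔG = ΔT and no other leakages, the balanced-budget multiplier is 1, so ΔY = ΔG = −€311 billion.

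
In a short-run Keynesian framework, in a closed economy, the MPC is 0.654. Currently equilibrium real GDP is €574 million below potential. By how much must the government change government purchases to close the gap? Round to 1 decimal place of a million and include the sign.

Spending multiplier = 1/(1 − MPC) = 1/(1 − 0.654) = 1/0.346 ≈ 2.89.
Need ΔY = +€574 million, so ΔG = ΔY/k = (+€574 million) × 0.346 ≈ +€198.6 million.
The government should increase government purchases by €198.6 million.

+€198.6 million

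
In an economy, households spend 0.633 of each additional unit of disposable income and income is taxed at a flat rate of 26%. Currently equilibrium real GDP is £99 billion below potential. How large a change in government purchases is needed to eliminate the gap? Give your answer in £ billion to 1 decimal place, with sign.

+£52.6 billion

Spending multiplier = 1/(1 − c(1−t)) = 1/(1 − 0.633×0.74) = 1/0.53158 ≈ 1.881.
Need ΔY = +£99 billion, so ΔG = ΔY/k = (+£99 billion) × 0.53158 ≈ +£52.6 billion.
The government should increase government purchases by £52.6 billion.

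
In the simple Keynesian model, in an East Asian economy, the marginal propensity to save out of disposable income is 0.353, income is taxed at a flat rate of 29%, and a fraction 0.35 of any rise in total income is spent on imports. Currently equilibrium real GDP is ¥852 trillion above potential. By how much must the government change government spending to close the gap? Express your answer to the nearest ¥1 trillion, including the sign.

MPC = 1 − MPS = 1 − 0.353 = 0.647.
Spending multiplier = 1/(1 − c(1−t) + m) = 1/(1 − 0.647×0.71 + 0.35) = 1/0.89063 ≈ 1.123.
Need ΔY = −¥852 trillion, so ΔG = ΔY/k = (−¥852 trillion) × 0.89063 ≈ −¥759 trillion.
The government should cut government spending by ¥759 trillion.

−¥759 trillion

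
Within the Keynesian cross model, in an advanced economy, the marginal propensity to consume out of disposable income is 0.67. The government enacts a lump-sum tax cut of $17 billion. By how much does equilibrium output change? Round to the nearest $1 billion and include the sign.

A lump-sum tax change of −$17 billion shifts disposable income by +$17 billion; first-round consumption changes by −c × ΔT = −0.67 × (−$17 billion) = +$11.39 billion.
Expenditure multiplier = 1/(1 − MPC) = 1/(1 − 0.67) = 1/0.33 ≈ 3.03.
The tax multiplier is −c × k ≈ −2.03, so ΔY = k × (−c·ΔT) = (+$11.39 billion) / 0.33 ≈ +$35 billion.

+$35 billion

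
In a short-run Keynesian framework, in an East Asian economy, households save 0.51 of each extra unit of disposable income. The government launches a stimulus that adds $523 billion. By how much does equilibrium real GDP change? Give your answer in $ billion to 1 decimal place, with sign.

+$1,025.5 billion

MPC = 1 − MPS = 1 − 0.51 = 0.49.
Expenditure multiplier = 1/(1 − MPC) = 1/(1 − 0.49) = 1/0.51 ≈ 1.961.
ΔY = k × ΔG = (+$523 billion) / 0.51 ≈ +$1,025.5 billion.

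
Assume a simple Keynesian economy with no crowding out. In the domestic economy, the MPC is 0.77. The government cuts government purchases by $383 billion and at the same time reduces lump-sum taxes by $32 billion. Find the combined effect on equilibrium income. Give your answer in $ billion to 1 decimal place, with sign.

Expenditure multiplier = 1/(1 − MPC) = 1/(1 − 0.77) = 1/0.23 ≈ 4.348.
ΔG contributes k·ΔG = (−$383 billion) / 0.23 ≈ −$1,665.2 billion.
ΔT of −$32 billion changes first-round spending by −c·ΔT = +$24.64 billion, contributing k·(−c·ΔT) = (+$24.64 billion) / 0.23 ≈ +$107.1 billion.
Net ΔY = k(ΔG − c·ΔT) = (−$358.36 billion) / 0.23 ≈ −$1,558.1 billion.

−$1,558.1 billion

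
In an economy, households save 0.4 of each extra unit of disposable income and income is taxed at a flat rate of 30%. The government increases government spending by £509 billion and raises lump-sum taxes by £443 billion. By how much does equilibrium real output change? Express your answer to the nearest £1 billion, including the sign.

+£419 billion

MPC = 1 − MPS = 1 − 0.4 = 0.6.
Expenditure multiplier = 1/(1 − c(1−t)) = 1/(1 − 0.6×0.7) = 1/0.58 ≈ 1.724.
ΔG contributes k·ΔG = (+£509 billion) / 0.58 ≈ +£877.6 billion.
ΔT of +£443 billion changes first-round spending by −c·ΔT = −£265.8 billion, contributing k·(−c·ΔT) = (−£265.8 billion) / 0.58 ≈ −£458.3 billion.
Net ΔY = k(ΔG − c·ΔT) = (+£243.2 billion) / 0.58 ≈ +£419 billion.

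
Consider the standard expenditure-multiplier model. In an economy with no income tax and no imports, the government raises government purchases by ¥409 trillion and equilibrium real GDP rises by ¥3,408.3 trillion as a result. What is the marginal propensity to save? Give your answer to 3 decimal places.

0.120

Implied spending multiplier k = ΔY/ΔG = 3,408.3/409 ≈ 8.3333.
Since k = 1/(1 − MPC), MPC = 1 − 1/k = 1 − ΔG/ΔY = 1 − 409/3,408.3 ≈ 0.880.
MPS = 1 − MPC = 0.120.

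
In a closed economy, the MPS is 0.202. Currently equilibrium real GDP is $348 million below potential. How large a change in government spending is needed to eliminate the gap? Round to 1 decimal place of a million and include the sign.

+$70.3 million

MPC = 1 − MPS = 1 − 0.202 = 0.798.
Spending multiplier = 1/(1 − MPC) = 1/(1 − 0.798) = 1/0.202 ≈ 4.95.
Need ΔY = +$348 million, so ΔG = ΔY/k = (+$348 million) × 0.202 ≈ +$70.3 million.
The government should increase government spending by $70.3 million.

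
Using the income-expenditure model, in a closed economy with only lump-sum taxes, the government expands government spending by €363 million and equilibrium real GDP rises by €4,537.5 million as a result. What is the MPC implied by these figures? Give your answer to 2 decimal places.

0.92

Implied spending multiplier k = ΔY/ΔG = 4,537.5/363 = 12.5.
Since k = 1/(1 − MPC), MPC = 1 − 1/k = 1 − ΔG/ΔY = 1 − 363/4,537.5 = 0.92.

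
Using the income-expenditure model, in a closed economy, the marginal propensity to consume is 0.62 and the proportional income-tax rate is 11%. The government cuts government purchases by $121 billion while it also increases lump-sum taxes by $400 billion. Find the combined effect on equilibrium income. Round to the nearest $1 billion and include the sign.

−$823 billion

Expenditure multiplier = 1/(1 − c(1−t)) = 1/(1 − 0.62×0.89) = 1/0.4482 ≈ 2.231.
ΔG contributes k·ΔG = (−$121 billion) / 0.4482 ≈ −$270 billion.
ΔT of +$400 billion changes first-round spending by −c·ΔT = −$248 billion, contributing k·(−c·ΔT) = (−$248 billion) / 0.4482 ≈ −$553.3 billion.
Net ΔY = k(ΔG − c·ΔT) = (−$369 billion) / 0.4482 ≈ −$823 billion.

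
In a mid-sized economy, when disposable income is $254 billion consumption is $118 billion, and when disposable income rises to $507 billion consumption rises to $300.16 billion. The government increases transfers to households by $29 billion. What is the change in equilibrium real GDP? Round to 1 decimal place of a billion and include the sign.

MPC = ΔC/ΔYd = (300.16 − 118)/(507 − 254) = 182.16/253 = 0.72.
The transfer change shifts disposable income by +$29 billion, so first-round consumption changes by c·ΔTR = 0.72 × (+$29 billion) = +$20.88 billion.
Expenditure multiplier = 1/(1 − MPC) = 1/(1 − 0.72) = 1/0.28 ≈ 3.571.
The transfer multiplier is c × k ≈ 2.571, so ΔY = k × (c·ΔTR) = (+$20.88 billion) / 0.28 ≈ +$74.6 billion.

+$74.6 billion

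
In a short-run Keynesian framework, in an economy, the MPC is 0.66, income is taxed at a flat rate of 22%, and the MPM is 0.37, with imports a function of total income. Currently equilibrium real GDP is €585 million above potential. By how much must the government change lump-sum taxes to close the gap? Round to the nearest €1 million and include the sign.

Spending multiplier = 1/(1 − c(1−t) + m) = 1/(1 − 0.66×0.78 + 0.37) = 1/0.8552 ≈ 1.169.
Tax multiplier = −c·k = −0.66/0.8552 ≈ −0.772. Need ΔY = −€585 million, so ΔT = ΔY/(−c·k) = −(−€585 million) × 0.8552 / 0.66 ≈ +€758 million.
The government should raise lump-sum taxes by €758 million.

+€758 million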